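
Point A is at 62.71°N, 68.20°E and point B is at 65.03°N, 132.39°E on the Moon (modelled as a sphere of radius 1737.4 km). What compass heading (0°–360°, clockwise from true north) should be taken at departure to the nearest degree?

56°

Δλ = 64.190° = 1.1203 rad.
y = sin Δλ · cos φ₂ = (0.9002)(0.4221) = 0.3800
x = cos φ₁ sin φ₂ − sin φ₁ cos φ₂ cos Δλ = (0.4585)(0.9065) − (0.8887)(0.4221)(0.4354) = 0.2523
θ = atan2(y, x) = 56.42°, so the bearing is 56°.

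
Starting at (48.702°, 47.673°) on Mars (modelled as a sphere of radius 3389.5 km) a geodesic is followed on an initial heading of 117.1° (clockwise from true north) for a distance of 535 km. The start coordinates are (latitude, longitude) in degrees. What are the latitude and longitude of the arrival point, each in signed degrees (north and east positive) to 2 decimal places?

44.00°, 58.89°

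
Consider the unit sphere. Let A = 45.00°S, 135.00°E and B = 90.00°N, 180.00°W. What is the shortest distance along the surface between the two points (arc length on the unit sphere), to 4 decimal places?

2.3562

In radians: φ₁ = -0.7854, φ₂ = 1.5708, Δλ = 45.000° = 0.7854 rad.
Haversine: a = sin²(Δφ/2) + cos φ₁ cos φ₂ sin²(Δλ/2) = 0.8536 + (0.7071)(0.0000)(0.1464) = 0.85355.
Central angle c = 2·arcsin(√a) = 2.35619 rad.
On the unit sphere the arc length equals the central angle: 2.3562.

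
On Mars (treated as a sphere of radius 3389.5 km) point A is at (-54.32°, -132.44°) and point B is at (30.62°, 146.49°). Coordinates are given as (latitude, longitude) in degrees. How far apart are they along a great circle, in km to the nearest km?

6485 km

Let φ₁ = -0.9481 rad, φ₂ = 0.5344 rad, and Δλ = -1.4149 rad.
cos c = sin φ₁ sin φ₂ + cos φ₁ cos φ₂ cos Δλ = (-0.8123)(0.5093) + (0.5833)(0.8606)(0.1552) = -0.33582,
so c = arccos(-0.33582) = 1.91327 rad.
Distance = R·c = 3389.5 × 1.9133 ≈ 6485 km.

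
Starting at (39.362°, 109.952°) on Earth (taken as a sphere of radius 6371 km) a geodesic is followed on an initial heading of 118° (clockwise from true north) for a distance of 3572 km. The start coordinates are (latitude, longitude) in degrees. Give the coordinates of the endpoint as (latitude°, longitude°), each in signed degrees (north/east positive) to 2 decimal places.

Angular distance δ = d/R = 3572/6371 = 0.56067 rad; initial bearing θ = 2.0595 rad.
sin φ₂ = sin φ₁ cos δ + cos φ₁ sin δ cos θ = (0.6342)(0.8469) + (0.7732)(0.5317)(-0.4695) = 0.3441, so φ₂ = 20.13°.
Δλ = atan2(sin θ sin δ cos φ₁, cos δ − sin φ₁ sin φ₂) = atan2(0.3630, 0.6287) = 30.003°.
λ₂ = 109.952° + 30.003° = 139.95°.

20.13°, 139.95°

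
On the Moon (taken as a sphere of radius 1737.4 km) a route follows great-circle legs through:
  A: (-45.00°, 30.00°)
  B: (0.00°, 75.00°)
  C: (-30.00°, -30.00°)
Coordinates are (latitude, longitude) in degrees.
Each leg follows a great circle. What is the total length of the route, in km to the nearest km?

4941 km

Leg A→B: central angle 1.0472 rad, distance 1819.4 km.
Leg B→C: central angle 1.7969 rad, distance 3121.9 km.
Total: 1819.4 + 3121.9 ≈ 4941 km.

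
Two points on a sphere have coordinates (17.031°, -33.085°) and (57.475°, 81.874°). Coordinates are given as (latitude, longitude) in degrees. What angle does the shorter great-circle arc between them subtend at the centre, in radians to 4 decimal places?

1.5408 rad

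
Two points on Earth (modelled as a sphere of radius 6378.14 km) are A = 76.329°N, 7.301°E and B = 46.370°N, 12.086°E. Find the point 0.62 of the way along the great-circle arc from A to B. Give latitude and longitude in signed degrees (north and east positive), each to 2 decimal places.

The central angle between A and B is δ = 0.5240 rad.
With f = 0.62, the slerp weights are sin((1−f)δ)/sin δ = 0.3953 and sin(fδ)/sin δ = 0.6379.
Weighted sum of the unit vectors: (0.3953)·(0.2344,0.0300,0.9717) + (0.6379)·(0.6747,0.1445,0.7238) = (0.5231, 0.1040, 0.8459).
Converting back: φ = atan2(z, √(x²+y²)) = 57.77°, λ = atan2(y, x) = 11.25°.

57.77°, 11.25°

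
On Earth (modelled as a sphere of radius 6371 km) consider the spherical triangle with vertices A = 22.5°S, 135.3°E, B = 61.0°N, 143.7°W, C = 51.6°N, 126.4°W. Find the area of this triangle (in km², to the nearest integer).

Side lengths (central angles): a = 0.2331, b = 1.9636, c = 1.8386 rad; semiperimeter s = 2.0177.
By l'Huilier's theorem, tan(E/4) = √[tan(s/2) tan((s−a)/2) tan((s−b)/2) tan((s−c)/2)], giving spherical excess E = 0.2762 rad.
Area = E·R² = 0.2762 × (6371)² ≈ 11210512 km².

11210512 km²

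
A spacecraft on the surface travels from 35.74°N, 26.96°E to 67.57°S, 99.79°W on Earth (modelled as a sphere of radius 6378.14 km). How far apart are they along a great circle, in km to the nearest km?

15194 km

In radians: φ₁ = 0.6238, φ₂ = -1.1793, Δλ = -126.750° = -2.2122 rad.
cos c = sin φ₁ sin φ₂ + cos φ₁ cos φ₂ cos Δλ = (0.5841)(-0.9243) + (0.8117)(0.3816)(-0.5983) = -0.72522,
so c = arccos(-0.72522) = 2.38215 rad.
Distance = R·c = 6378.14 × 2.3821 ≈ 15194 km.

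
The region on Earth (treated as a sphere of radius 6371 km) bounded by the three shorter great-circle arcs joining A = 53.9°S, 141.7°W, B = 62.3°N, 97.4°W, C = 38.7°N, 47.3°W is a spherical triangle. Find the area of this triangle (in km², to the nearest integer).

49779389 km²

Side lengths (central angles): a = 0.6660, b = 2.1418, c = 2.1169 rad; semiperimeter s = 2.4624.
By l'Huilier's theorem, tan(E/4) = √[tan(s/2) tan((s−a)/2) tan((s−b)/2) tan((s−c)/2)], giving spherical excess E = 1.2264 rad.
Area = E·R² = 1.2264 × (6371)² ≈ 49779389 km².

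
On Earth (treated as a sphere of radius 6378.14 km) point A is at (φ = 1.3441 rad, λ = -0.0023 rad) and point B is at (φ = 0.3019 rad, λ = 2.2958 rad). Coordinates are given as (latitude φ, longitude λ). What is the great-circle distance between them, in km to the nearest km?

9077 km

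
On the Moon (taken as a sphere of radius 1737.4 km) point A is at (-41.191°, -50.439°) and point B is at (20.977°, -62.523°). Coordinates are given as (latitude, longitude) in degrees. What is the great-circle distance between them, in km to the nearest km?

1916 km

In radians: φ₁ = -0.7189, φ₂ = 0.3661, Δλ = -12.084° = -0.2109 rad.
cos c = sin φ₁ sin φ₂ + cos φ₁ cos φ₂ cos Δλ = (-0.6586)(0.3580) + (0.7525)(0.9337)(0.9778) = 0.45131,
so c = arccos(0.45131) = 1.10256 rad.
Distance = R·c = 1737.4 × 1.1026 ≈ 1916 km.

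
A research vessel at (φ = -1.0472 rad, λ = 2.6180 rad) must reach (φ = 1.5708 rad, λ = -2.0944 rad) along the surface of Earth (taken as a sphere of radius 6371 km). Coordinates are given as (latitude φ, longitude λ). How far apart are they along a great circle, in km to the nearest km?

16679 km

With latitudes φ₁ = -60.000°, φ₂ = 90.000° and longitude difference Δλ = 89.999°:
cos c = sin φ₁ sin φ₂ + cos φ₁ cos φ₂ cos Δλ = (-0.8660)(1.0000) + (0.5000)(-0.0000)(0.0000) = -0.86603,
so c = arccos(-0.86603) = 2.61800 rad.
Distance = R·c = 6371 × 2.6180 ≈ 16679 km.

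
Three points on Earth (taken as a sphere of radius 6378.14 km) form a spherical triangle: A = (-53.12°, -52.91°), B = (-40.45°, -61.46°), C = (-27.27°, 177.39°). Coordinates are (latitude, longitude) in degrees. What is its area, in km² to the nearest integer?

9494843 km²

Side lengths (central angles): a = 1.6234, b = 1.5450, c = 0.2432 rad; semiperimeter s = 1.7058.
By l'Huilier's theorem, tan(E/4) = √[tan(s/2) tan((s−a)/2) tan((s−b)/2) tan((s−c)/2)], giving spherical excess E = 0.2334 rad.
Area = E·R² = 0.2334 × (6378.14)² ≈ 9494843 km².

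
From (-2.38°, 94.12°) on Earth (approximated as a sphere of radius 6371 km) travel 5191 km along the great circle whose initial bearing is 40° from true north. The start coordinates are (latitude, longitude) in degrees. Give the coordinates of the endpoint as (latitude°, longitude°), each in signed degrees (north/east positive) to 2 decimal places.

Angular distance δ = d/R = 5191/6371 = 0.81479 rad; initial bearing θ = 0.6981 rad.
sin φ₂ = sin φ₁ cos δ + cos φ₁ sin δ cos θ = (-0.0415)(0.6860) + (0.9991)(0.7276)(0.7660) = 0.5284, so φ₂ = 31.90°.
Δλ = atan2(sin θ sin δ cos φ₁, cos δ − sin φ₁ sin φ₂) = atan2(0.4673, 0.7080) = 33.426°.
λ₂ = 94.120° + 33.426° = 127.55°.

31.90°, 127.55°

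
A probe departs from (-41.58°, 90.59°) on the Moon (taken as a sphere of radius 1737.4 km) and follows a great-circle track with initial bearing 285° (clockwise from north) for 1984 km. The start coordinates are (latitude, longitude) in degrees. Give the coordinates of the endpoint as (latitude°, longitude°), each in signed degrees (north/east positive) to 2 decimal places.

Angular distance δ = d/R = 1984/1737.4 = 1.14194 rad; initial bearing θ = 4.9742 rad.
sin φ₂ = sin φ₁ cos δ + cos φ₁ sin δ cos θ = (-0.6637)(0.4158) + (0.7480)(0.9094)(0.2588) = -0.0999, so φ₂ = -5.73°.
Δλ = atan2(sin θ sin δ cos φ₁, cos δ − sin φ₁ sin φ₂) = atan2(-0.6571, 0.3495) = -61.990°.
λ₂ = 90.590° − 61.990° = 28.60°.

-5.73°, 28.60°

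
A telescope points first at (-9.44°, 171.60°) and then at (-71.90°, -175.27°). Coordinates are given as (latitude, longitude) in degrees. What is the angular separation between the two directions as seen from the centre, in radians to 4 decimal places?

1.0991 rad

With latitudes φ₁ = -9.440°, φ₂ = -71.900° and longitude difference Δλ = 13.130°:
Haversine: a = sin²(Δφ/2) + cos φ₁ cos φ₂ sin²(Δλ/2) = 0.2688 + (0.9865)(0.3107)(0.0131) = 0.27282.
Central angle c = 2·arcsin(√a) = 1.09915 rad.
So the angular separation is 1.0991 rad.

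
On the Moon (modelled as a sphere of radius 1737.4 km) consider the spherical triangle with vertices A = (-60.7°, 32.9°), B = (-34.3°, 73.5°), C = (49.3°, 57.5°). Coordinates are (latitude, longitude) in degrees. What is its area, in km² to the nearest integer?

Side lengths (central angles): a = 1.4801, b = 1.9509, c = 0.6462 rad; semiperimeter s = 2.0386.
By l'Huilier's theorem, tan(E/4) = √[tan(s/2) tan((s−a)/2) tan((s−b)/2) tan((s−c)/2)], giving spherical excess E = 0.5200 rad.
Area = E·R² = 0.5200 × (1737.4)² ≈ 1569611 km².

1569611 km²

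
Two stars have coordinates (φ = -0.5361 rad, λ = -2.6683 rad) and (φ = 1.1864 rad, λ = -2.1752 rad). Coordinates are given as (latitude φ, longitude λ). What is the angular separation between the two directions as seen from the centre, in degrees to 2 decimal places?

100.93°

In radians: φ₁ = -0.5361, φ₂ = 1.1864, Δλ = 28.253° = 0.4931 rad.
Haversine: a = sin²(Δφ/2) + cos φ₁ cos φ₂ sin²(Δλ/2) = 0.5756 + (0.8597)(0.3750)(0.0596) = 0.59476.
Central angle c = 2·arcsin(√a) = 1.76148 rad.
So the angular separation is 100.93°.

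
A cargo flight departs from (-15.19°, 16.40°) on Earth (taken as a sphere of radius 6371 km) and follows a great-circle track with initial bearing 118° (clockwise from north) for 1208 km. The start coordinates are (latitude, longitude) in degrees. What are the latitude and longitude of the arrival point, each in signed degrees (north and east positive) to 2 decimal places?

-20.04°, 26.60°

Angular distance δ = d/R = 1208/6371 = 0.18961 rad; initial bearing θ = 2.0595 rad.
sin φ₂ = sin φ₁ cos δ + cos φ₁ sin δ cos θ = (-0.2620)(0.9821) + (0.9651)(0.1885)(-0.4695) = -0.3427, so φ₂ = -20.04°.
Δλ = atan2(sin θ sin δ cos φ₁, cos δ − sin φ₁ sin φ₂) = atan2(0.1606, 0.8923) = 10.203°.
λ₂ = 16.400° + 10.203° = 26.60°.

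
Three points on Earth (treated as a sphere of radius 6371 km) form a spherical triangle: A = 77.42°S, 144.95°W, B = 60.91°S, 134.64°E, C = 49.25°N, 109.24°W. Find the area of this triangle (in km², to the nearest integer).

Side lengths (central angles): a = 2.5010, b = 2.2446, c = 0.5145 rad; semiperimeter s = 2.6300.
By l'Huilier's theorem, tan(E/4) = √[tan(s/2) tan((s−a)/2) tan((s−b)/2) tan((s−c)/2)], giving spherical excess E = 1.1386 rad.
Area = E·R² = 1.1386 × (6371)² ≈ 46213978 km².

46213978 km²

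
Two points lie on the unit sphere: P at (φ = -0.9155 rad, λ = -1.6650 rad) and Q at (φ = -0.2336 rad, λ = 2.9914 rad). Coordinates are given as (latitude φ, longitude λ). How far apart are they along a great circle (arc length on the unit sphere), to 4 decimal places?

1.4199

In radians: φ₁ = -0.9155, φ₂ = -0.2336, Δλ = -93.208° = -1.6268 rad.
cos c = sin φ₁ sin φ₂ + cos φ₁ cos φ₂ cos Δλ = (-0.7929)(-0.2315) + (0.6094)(0.9728)(-0.0560) = 0.15036,
so c = arccos(0.15036) = 1.41987 rad.
On the unit sphere the arc length equals the central angle: 1.4199.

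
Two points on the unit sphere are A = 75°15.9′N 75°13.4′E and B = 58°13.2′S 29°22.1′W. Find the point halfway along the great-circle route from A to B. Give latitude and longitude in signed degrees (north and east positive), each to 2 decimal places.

12.59°, -1.35°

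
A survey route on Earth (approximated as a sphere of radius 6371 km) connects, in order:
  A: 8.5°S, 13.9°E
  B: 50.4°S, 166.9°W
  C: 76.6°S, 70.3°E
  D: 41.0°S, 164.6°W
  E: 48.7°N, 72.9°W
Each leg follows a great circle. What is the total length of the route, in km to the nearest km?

38590 km

Leg A→B: central angle 2.1135 rad, distance 13465.2 km.
Leg B→C: central angle 0.8372 rad, distance 5334.1 km.
Leg C→D: central angle 1.0032 rad, distance 6391.2 km.
Leg D→E: central angle 2.1033 rad, distance 13399.8 km.
Total: 13465.2 + 5334.1 + 6391.2 + 13399.8 ≈ 38590 km.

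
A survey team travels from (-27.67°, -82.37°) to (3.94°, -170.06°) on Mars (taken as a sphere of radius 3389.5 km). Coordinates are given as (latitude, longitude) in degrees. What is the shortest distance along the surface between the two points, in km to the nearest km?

5312 km

Let φ₁ = -0.4829 rad, φ₂ = 0.0688 rad, and Δλ = -1.5305 rad.
cos c = sin φ₁ sin φ₂ + cos φ₁ cos φ₂ cos Δλ = (-0.4644)(0.0687) + (0.8856)(0.9976)(0.0403) = 0.00370,
so c = arccos(0.00370) = 1.56709 rad.
Distance = R·c = 3389.5 × 1.5671 ≈ 5312 km.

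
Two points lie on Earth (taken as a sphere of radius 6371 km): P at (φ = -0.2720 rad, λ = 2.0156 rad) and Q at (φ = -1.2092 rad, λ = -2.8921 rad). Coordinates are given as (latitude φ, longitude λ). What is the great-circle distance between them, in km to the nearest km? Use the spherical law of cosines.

7950 km

With latitudes φ₁ = -15.584°, φ₂ = -69.282° and longitude difference Δλ = 78.810°:
cos c = sin φ₁ sin φ₂ + cos φ₁ cos φ₂ cos Δλ = (-0.2687)(-0.9353) + (0.9632)(0.3538)(0.1941) = 0.31742,
so c = arccos(0.31742) = 1.24779 rad.
Distance = R·c = 6371 × 1.2478 ≈ 7950 km.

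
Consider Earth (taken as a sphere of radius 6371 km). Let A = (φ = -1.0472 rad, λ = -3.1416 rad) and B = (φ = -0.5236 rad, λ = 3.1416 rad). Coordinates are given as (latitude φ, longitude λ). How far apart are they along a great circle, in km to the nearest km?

3336 km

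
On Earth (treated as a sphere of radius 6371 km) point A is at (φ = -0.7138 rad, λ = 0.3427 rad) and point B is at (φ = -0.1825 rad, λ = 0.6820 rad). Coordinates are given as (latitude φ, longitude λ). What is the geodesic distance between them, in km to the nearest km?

3885 km

With latitudes φ₁ = -40.898°, φ₂ = -10.456° and longitude difference Δλ = 19.440°:
cos c = sin φ₁ sin φ₂ + cos φ₁ cos φ₂ cos Δλ = (-0.6547)(-0.1815) + (0.7559)(0.9834)(0.9430) = 0.81977,
so c = arccos(0.81977) = 0.60979 rad.
Distance = R·c = 6371 × 0.6098 ≈ 3885 km.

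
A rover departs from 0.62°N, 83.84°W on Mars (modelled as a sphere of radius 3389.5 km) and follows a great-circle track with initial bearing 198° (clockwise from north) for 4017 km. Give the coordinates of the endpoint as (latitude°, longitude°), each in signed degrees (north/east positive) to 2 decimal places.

-61.29°, -120.43°

Angular distance δ = d/R = 4017/3389.5 = 1.18513 rad; initial bearing θ = 3.4558 rad.
sin φ₂ = sin φ₁ cos δ + cos φ₁ sin δ cos θ = (0.0108)(0.3762) + (0.9999)(0.9265)(-0.9511) = -0.8771, so φ₂ = -61.29°.
Δλ = atan2(sin θ sin δ cos φ₁, cos δ − sin φ₁ sin φ₂) = atan2(-0.2863, 0.3857) = -36.589°.
λ₂ = -83.840° − 36.589° = -120.43°.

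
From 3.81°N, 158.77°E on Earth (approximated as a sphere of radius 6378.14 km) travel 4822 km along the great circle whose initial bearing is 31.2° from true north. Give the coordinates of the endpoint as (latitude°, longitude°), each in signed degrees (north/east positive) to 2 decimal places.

39.34°, -173.88°

Angular distance δ = d/R = 4822/6378.14 = 0.75602 rad; initial bearing θ = 0.5445 rad.
sin φ₂ = sin φ₁ cos δ + cos φ₁ sin δ cos θ = (0.0664)(0.7276) + (0.9978)(0.6860)(0.8554) = 0.6339, so φ₂ = 39.34°.
Δλ = atan2(sin θ sin δ cos φ₁, cos δ − sin φ₁ sin φ₂) = atan2(0.3546, 0.6855) = 27.353°.
λ₂ = 158.770° + 27.353° = 186.12° → -173.88° after wrapping to (−180°, 180°].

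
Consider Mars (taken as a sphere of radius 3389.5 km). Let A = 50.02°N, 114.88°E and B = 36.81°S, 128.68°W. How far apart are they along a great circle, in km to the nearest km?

7897 km

With latitudes φ₁ = 50.020°, φ₂ = -36.810° and longitude difference Δλ = 116.440°:
Haversine: a = sin²(Δφ/2) + cos φ₁ cos φ₂ sin²(Δλ/2) = 0.4724 + (0.6425)(0.8006)(0.7226) = 0.84409.
Central angle c = 2·arcsin(√a) = 2.32976 rad.
Distance = R·c = 3389.5 × 2.3298 ≈ 7897 km.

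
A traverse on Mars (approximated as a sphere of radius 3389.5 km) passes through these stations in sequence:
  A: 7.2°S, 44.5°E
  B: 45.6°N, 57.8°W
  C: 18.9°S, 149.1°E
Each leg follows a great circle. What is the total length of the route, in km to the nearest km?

14730 km

Leg A→B: central angle 1.8105 rad, distance 6136.7 km.
Leg B→C: central angle 2.5353 rad, distance 8593.3 km.
Total: 6136.7 + 8593.3 ≈ 14730 km.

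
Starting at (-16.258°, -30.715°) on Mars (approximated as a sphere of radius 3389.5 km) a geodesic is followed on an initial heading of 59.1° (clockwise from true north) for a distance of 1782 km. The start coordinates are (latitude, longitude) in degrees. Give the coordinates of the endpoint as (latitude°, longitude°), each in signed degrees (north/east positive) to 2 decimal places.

Angular distance δ = d/R = 1782/3389.5 = 0.52574 rad; initial bearing θ = 1.0315 rad.
sin φ₂ = sin φ₁ cos δ + cos φ₁ sin δ cos θ = (-0.2800)(0.8650) + (0.9600)(0.5019)(0.5135) = 0.0053, so φ₂ = 0.30°.
Δλ = atan2(sin θ sin δ cos φ₁, cos δ − sin φ₁ sin φ₂) = atan2(0.4134, 0.8664) = 25.508°.
λ₂ = -30.715° + 25.508° = -5.21°.

0.30°, -5.21°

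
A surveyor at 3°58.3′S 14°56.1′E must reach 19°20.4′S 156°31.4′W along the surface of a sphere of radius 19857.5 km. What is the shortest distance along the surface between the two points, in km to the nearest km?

53796 km

With latitudes φ₁ = -3.972°, φ₂ = -19.340° and longitude difference Δλ = -171.458°:
cos c = sin φ₁ sin φ₂ + cos φ₁ cos φ₂ cos Δλ = (-0.0693)(-0.3312) + (0.9976)(0.9436)(-0.9889) = -0.90792,
so c = arccos(-0.90792) = 2.70910 rad.
Distance = R·c = 19857.5 × 2.7091 ≈ 53796 km.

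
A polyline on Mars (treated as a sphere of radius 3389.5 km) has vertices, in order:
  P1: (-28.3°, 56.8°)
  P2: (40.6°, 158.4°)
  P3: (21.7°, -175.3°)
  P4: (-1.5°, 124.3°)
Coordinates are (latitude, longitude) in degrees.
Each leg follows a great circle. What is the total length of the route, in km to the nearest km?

Leg P1→P2: central angle 2.0297 rad, distance 6879.6 km.
Leg P2→P3: central angle 0.5094 rad, distance 1726.5 km.
Leg P3→P4: central angle 1.1050 rad, distance 3745.5 km.
Total: 6879.6 + 1726.5 + 3745.5 ≈ 12352 km.

12352 km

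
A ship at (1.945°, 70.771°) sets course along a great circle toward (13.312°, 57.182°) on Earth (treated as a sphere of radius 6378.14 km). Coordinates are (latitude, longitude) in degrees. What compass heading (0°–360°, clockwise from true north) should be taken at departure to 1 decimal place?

With φ₁ = 0.0339, φ₂ = 0.2323, Δλ = -0.2372 rad, the forward-azimuth formula gives
θ = atan2( sin Δλ cos φ₂ , cos φ₁ sin φ₂ − sin φ₁ cos φ₂ cos Δλ ) = atan2(-0.2286, 0.1980) = -49.11°.
Adding 360° brings this into [0°, 360°): 310.9°.

310.9°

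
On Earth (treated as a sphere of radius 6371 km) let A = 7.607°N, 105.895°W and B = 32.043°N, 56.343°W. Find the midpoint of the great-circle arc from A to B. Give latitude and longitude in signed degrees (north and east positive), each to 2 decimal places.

21.64°, -83.18°

The central angle between A and B is δ = 0.9080 rad.
With f = 0.5, the slerp weights are sin((1−f)δ)/sin δ = 0.5564 and sin(fδ)/sin δ = 0.5564.
Weighted sum of the unit vectors: (0.5564)·(-0.2715,-0.9533,0.1324) + (0.5564)·(0.4698,-0.7056,0.5306) = (0.1103, -0.9229, 0.3688).
Converting back: φ = atan2(z, √(x²+y²)) = 21.64°, λ = atan2(y, x) = -83.18°.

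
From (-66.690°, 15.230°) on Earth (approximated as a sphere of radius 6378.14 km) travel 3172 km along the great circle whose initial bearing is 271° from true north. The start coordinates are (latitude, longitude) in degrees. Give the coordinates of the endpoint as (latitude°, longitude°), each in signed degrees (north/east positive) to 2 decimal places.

-53.50°, -38.08°

Angular distance δ = d/R = 3172/6378.14 = 0.49732 rad; initial bearing θ = 4.7298 rad.
sin φ₂ = sin φ₁ cos δ + cos φ₁ sin δ cos θ = (-0.9184)(0.8789) + (0.3957)(0.4771)(0.0175) = -0.8038, so φ₂ = -53.50°.
Δλ = atan2(sin θ sin δ cos φ₁, cos δ − sin φ₁ sin φ₂) = atan2(-0.1888, 0.1406) = -53.310°.
λ₂ = 15.230° − 53.310° = -38.08°.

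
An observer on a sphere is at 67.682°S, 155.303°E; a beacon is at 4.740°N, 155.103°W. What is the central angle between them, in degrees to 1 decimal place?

80.3°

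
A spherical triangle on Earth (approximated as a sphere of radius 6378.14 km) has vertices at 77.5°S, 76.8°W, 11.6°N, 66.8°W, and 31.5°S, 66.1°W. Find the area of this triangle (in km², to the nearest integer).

Side lengths (central angles): a = 0.7523, b = 0.8073, c = 1.5583 rad; semiperimeter s = 1.5590.
By l'Huilier's theorem, tan(E/4) = √[tan(s/2) tan((s−a)/2) tan((s−b)/2) tan((s−c)/2)], giving spherical excess E = 0.0297 rad.
Area = E·R² = 0.0297 × (6378.14)² ≈ 1206223 km².

1206223 km²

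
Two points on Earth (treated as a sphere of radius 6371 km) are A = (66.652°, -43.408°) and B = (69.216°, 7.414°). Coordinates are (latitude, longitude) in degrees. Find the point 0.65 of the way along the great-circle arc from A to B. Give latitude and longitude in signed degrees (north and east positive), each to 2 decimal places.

70.12°, -11.32°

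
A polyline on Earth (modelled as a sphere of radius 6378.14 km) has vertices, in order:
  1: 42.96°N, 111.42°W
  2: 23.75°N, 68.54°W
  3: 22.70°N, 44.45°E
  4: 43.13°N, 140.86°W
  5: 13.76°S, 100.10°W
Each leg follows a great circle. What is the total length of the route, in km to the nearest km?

35858 km

Leg 1→2: central angle 0.6993 rad, distance 4460.0 km.
Leg 2→3: central angle 1.7461 rad, distance 11136.7 km.
Leg 3→4: central angle 1.9895 rad, distance 12689.2 km.
Leg 4→5: central angle 1.1871 rad, distance 7571.7 km.
Total: 4460.0 + 11136.7 + 12689.2 + 7571.7 ≈ 35858 km.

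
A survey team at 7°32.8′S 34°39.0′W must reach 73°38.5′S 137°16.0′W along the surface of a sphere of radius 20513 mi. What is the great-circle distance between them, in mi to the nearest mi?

30887 mi

In radians: φ₁ = -0.1317, φ₂ = -1.2853, Δλ = -102.617° = -1.7910 rad.
cos c = sin φ₁ sin φ₂ + cos φ₁ cos φ₂ cos Δλ = (-0.1313)(-0.9595) + (0.9913)(0.2816)(-0.2184) = 0.06503,
so c = arccos(0.06503) = 1.50572 rad.
Distance = R·c = 20513 × 1.5057 ≈ 30887 mi.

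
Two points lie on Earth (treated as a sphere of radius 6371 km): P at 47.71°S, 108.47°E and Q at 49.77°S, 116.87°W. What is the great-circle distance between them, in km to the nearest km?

With latitudes φ₁ = -47.710°, φ₂ = -49.770° and longitude difference Δλ = 134.660°:
cos c = sin φ₁ sin φ₂ + cos φ₁ cos φ₂ cos Δλ = (-0.7397)(-0.7635) + (0.6729)(0.6459)(-0.7029) = 0.25930,
so c = arccos(0.25930) = 1.30850 rad.
Distance = R·c = 6371 × 1.3085 ≈ 8336 km.

8336 km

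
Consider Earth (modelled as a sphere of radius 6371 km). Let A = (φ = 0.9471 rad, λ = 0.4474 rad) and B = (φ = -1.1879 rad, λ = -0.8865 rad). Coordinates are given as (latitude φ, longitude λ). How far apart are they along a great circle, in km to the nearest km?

14963 km

Let φ₁ = 0.9471 rad, φ₂ = -1.1879 rad, and Δλ = -1.3339 rad.
cos c = sin φ₁ sin φ₂ + cos φ₁ cos φ₂ cos Δλ = (0.8117)(-0.9276) + (0.5840)(0.3736)(0.2347) = -0.70174,
so c = arccos(-0.70174) = 2.34863 rad.
Distance = R·c = 6371 × 2.3486 ≈ 14963 km.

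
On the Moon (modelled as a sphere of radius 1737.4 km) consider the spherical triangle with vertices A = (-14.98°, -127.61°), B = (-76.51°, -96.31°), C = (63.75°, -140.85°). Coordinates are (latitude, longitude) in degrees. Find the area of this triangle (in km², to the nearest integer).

207731 km²

Side lengths (central angles): a = 2.4957, b = 1.3857, c = 1.1108 rad; semiperimeter s = 2.4961.
By l'Huilier's theorem, tan(E/4) = √[tan(s/2) tan((s−a)/2) tan((s−b)/2) tan((s−c)/2)], giving spherical excess E = 0.0688 rad.
Area = E·R² = 0.0688 × (1737.4)² ≈ 207731 km².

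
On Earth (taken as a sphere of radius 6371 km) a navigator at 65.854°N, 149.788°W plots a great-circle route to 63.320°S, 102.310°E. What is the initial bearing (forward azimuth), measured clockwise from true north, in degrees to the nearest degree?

241°

Δλ = -107.902° = -1.8832 rad.
y = sin Δλ · cos φ₂ = (-0.9516)(0.4490) = -0.4273
x = cos φ₁ sin φ₂ − sin φ₁ cos φ₂ cos Δλ = (0.4091)(-0.8935) − (0.9125)(0.4490)(-0.3074) = -0.2396
θ = atan2(y, x) = -119.28°; adding 360° gives 241°.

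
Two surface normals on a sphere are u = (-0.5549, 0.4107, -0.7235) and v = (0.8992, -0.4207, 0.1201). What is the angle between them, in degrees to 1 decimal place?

u·v = -0.7586; |u| = 1.0000, |v| = 1.0000.
cos θ = (u·v)/(|u||v|) = -0.7586, so θ = 139.3°.

139.3°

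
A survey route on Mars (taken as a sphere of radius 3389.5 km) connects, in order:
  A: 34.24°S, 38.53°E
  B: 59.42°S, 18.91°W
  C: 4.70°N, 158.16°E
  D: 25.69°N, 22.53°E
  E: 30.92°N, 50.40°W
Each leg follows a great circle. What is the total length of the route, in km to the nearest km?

21329 km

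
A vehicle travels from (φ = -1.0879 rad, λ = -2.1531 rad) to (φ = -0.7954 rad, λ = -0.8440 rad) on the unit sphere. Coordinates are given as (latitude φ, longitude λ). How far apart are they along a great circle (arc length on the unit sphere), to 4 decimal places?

In radians: φ₁ = -1.0879, φ₂ = -0.7954, Δλ = 75.006° = 1.3091 rad.
cos c = sin φ₁ sin φ₂ + cos φ₁ cos φ₂ cos Δλ = (-0.8857)(-0.7141) + (0.4643)(0.7000)(0.2587) = 0.71658,
so c = arccos(0.71658) = 0.77191 rad.
On the unit sphere the arc length equals the central angle: 0.7719.

0.7719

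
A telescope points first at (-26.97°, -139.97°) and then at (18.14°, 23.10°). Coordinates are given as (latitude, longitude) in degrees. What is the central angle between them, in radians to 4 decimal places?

In radians: φ₁ = -0.4707, φ₂ = 0.3166, Δλ = 163.070° = 2.8461 rad.
cos c = sin φ₁ sin φ₂ + cos φ₁ cos φ₂ cos Δλ = (-0.4535)(0.3113) + (0.8912)(0.9503)(-0.9567) = -0.95144,
so c = arccos(-0.95144) = 2.82868 rad.
So the angular separation is 2.8287 rad.

2.8287 rad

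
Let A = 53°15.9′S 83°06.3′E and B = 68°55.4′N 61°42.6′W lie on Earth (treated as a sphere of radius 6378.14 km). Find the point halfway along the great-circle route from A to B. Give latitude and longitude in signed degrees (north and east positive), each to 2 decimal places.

The central angle between A and B is δ = 2.7481 rad.
With f = 0.5, the slerp weights are sin((1−f)δ)/sin δ = 2.5581 and sin(fδ)/sin δ = 2.5581.
Weighted sum of the unit vectors: (2.5581)·(0.0718,0.5938,-0.8014) + (2.5581)·(0.1704,-0.3167,0.9331) = (0.6197, 0.7089, 0.3369).
Converting back: φ = atan2(z, √(x²+y²)) = 19.69°, λ = atan2(y, x) = 48.84°.

19.69°, 48.84°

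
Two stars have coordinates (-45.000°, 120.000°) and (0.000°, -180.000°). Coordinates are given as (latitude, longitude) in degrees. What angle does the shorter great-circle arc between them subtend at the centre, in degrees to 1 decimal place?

69.3°

In radians: φ₁ = -0.7854, φ₂ = 0.0000, Δλ = 60.000° = 1.0472 rad.
Haversine: a = sin²(Δφ/2) + cos φ₁ cos φ₂ sin²(Δλ/2) = 0.1464 + (0.7071)(1.0000)(0.2500) = 0.32322.
Central angle c = 2·arcsin(√a) = 1.20943 rad.
So the angular separation is 69.3°.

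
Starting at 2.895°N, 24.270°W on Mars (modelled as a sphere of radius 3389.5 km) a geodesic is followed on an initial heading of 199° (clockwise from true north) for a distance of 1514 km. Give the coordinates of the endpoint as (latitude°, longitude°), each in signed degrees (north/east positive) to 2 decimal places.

-21.25°, -32.95°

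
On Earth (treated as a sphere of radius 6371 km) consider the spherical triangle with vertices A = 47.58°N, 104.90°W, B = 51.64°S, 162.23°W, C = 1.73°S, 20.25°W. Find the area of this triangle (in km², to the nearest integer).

Side lengths (central angles): a = 2.0544, b = 1.5302, c = 1.9314 rad; semiperimeter s = 2.7580.
By l'Huilier's theorem, tan(E/4) = √[tan(s/2) tan((s−a)/2) tan((s−b)/2) tan((s−c)/2)], giving spherical excess E = 2.6107 rad.
Area = E·R² = 2.6107 × (6371)² ≈ 105966545 km².

105966545 km²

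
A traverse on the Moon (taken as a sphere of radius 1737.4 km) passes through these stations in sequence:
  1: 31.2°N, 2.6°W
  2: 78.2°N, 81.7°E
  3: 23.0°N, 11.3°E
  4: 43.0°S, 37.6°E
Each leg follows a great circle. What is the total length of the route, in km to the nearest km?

Leg 1→2: central angle 1.0187 rad, distance 1769.9 km.
Leg 2→3: central angle 1.1089 rad, distance 1926.7 km.
Leg 3→4: central angle 1.2270 rad, distance 2131.8 km.
Total: 1769.9 + 1926.7 + 2131.8 ≈ 5828 km.

5828 km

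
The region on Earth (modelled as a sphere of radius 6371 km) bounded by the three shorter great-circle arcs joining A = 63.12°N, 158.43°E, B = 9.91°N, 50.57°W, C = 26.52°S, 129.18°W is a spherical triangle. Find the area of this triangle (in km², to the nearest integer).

82051191 km²

Side lengths (central angles): a = 1.4734, b = 1.8503, c = 1.8091 rad; semiperimeter s = 2.5664.
By l'Huilier's theorem, tan(E/4) = √[tan(s/2) tan((s−a)/2) tan((s−b)/2) tan((s−c)/2)], giving spherical excess E = 2.0215 rad.
Area = E·R² = 2.0215 × (6371)² ≈ 82051191 km².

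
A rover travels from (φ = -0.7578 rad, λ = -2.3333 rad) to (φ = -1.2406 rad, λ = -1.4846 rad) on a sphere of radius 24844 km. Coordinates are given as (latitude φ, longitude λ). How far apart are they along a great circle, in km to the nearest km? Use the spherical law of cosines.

With latitudes φ₁ = -43.419°, φ₂ = -71.081° and longitude difference Δλ = 48.627°:
cos c = sin φ₁ sin φ₂ + cos φ₁ cos φ₂ cos Δλ = (-0.6873)(-0.9460) + (0.7263)(0.3242)(0.6610) = 0.80585,
so c = arccos(0.80585) = 0.63368 rad.
Distance = R·c = 24844 × 0.6337 ≈ 15743 km.

15743 km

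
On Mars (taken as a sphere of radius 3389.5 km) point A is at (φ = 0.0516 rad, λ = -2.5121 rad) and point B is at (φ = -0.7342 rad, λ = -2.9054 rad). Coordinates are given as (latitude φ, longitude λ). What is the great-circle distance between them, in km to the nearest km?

2925 km

In radians: φ₁ = 0.0516, φ₂ = -0.7342, Δλ = -22.534° = -0.3933 rad.
cos c = sin φ₁ sin φ₂ + cos φ₁ cos φ₂ cos Δλ = (0.0516)(-0.6700) + (0.9987)(0.7424)(0.9236) = 0.65022,
so c = arccos(0.65022) = 0.86293 rad.
Distance = R·c = 3389.5 × 0.8629 ≈ 2925 km.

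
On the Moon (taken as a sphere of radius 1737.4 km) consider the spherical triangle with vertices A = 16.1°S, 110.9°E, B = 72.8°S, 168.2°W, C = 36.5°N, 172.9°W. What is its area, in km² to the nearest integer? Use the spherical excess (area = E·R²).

4392980 km²

Side lengths (central angles): a = 1.9085, b = 1.5515, c = 1.2558 rad; semiperimeter s = 2.3579.
By l'Huilier's theorem, tan(E/4) = √[tan(s/2) tan((s−a)/2) tan((s−b)/2) tan((s−c)/2)], giving spherical excess E = 1.4553 rad.
Area = E·R² = 1.4553 × (1737.4)² ≈ 4392980 km².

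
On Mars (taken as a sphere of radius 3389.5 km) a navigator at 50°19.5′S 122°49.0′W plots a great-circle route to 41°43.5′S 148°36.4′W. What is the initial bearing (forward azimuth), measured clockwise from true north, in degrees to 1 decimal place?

With φ₁ = -0.8783, φ₂ = -0.7282, Δλ = -0.4501 rad, the forward-azimuth formula gives
θ = atan2( sin Δλ cos φ₂ , cos φ₁ sin φ₂ − sin φ₁ cos φ₂ cos Δλ ) = atan2(-0.3247, 0.0923) = -74.13°.
Adding 360° brings this into [0°, 360°): 285.9°.

285.9°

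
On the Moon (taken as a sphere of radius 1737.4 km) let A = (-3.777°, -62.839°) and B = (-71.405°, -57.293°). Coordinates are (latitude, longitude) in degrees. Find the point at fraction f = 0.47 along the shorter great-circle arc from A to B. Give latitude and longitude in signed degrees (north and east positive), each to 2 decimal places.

-35.58°, -61.60°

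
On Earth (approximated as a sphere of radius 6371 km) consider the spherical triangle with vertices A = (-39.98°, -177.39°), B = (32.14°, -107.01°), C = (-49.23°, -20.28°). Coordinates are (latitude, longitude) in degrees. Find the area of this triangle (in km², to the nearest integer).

Side lengths (central angles): a = 1.9513, b = 1.5452, c = 1.6951 rad; semiperimeter s = 2.5958.
By l'Huilier's theorem, tan(E/4) = √[tan(s/2) tan((s−a)/2) tan((s−b)/2) tan((s−c)/2)], giving spherical excess E = 2.0968 rad.
Area = E·R² = 2.0968 × (6371)² ≈ 85109000 km².

85109000 km²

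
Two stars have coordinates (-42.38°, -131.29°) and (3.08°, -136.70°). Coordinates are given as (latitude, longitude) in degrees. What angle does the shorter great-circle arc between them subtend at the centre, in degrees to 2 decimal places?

45.72°

Let φ₁ = -0.7397 rad, φ₂ = 0.0538 rad, and Δλ = -0.0944 rad.
cos c = sin φ₁ sin φ₂ + cos φ₁ cos φ₂ cos Δλ = (-0.6740)(0.0537) + (0.7387)(0.9986)(0.9955) = 0.69812,
so c = arccos(0.69812) = 0.79803 rad.
So the angular separation is 45.72°.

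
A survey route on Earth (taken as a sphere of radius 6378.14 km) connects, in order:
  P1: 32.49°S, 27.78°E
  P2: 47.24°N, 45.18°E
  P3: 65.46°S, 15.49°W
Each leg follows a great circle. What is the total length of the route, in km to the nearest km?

Leg P1→P2: central angle 1.4181 rad, distance 9045.0 km.
Leg P2→P3: central angle 2.1291 rad, distance 13579.8 km.
Total: 9045.0 + 13579.8 ≈ 22625 km.

22625 km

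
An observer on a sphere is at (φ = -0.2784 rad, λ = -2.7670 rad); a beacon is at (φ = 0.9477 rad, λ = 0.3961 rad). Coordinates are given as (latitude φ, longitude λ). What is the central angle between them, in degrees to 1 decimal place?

With latitudes φ₁ = -15.951°, φ₂ = 54.299° and longitude difference Δλ = -178.768°:
cos c = sin φ₁ sin φ₂ + cos φ₁ cos φ₂ cos Δλ = (-0.2748)(0.8121) + (0.9615)(0.5836)(-0.9998) = -0.78413,
so c = arccos(-0.78413) = 2.47208 rad.
So the angular separation is 141.6°.

141.6°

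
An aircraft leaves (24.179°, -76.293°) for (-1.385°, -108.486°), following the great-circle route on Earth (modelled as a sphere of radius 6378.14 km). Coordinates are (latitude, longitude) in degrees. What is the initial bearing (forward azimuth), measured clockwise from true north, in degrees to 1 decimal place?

With φ₁ = 0.4220, φ₂ = -0.0242, Δλ = -0.5619 rad, the forward-azimuth formula gives
θ = atan2( sin Δλ cos φ₂ , cos φ₁ sin φ₂ − sin φ₁ cos φ₂ cos Δλ ) = atan2(-0.5326, -0.3686) = -124.68°.
Adding 360° brings this into [0°, 360°): 235.3°.

235.3°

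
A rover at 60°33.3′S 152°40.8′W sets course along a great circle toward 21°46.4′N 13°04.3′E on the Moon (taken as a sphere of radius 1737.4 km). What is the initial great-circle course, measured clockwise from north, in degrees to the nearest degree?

159°

Δλ = 165.752° = 2.8929 rad.
y = sin Δλ · cos φ₂ = (0.2461)(0.9287) = 0.2286
x = cos φ₁ sin φ₂ − sin φ₁ cos φ₂ cos Δλ = (0.4916)(0.3709) − (-0.8708)(0.9287)(-0.9692) = -0.6015
θ = atan2(y, x) = 159.19°, so the bearing is 159°.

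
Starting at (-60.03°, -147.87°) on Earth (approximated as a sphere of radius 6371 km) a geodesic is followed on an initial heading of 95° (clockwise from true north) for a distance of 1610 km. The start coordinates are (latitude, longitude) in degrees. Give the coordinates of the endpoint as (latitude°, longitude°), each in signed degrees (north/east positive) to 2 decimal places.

Angular distance δ = d/R = 1610/6371 = 0.25271 rad; initial bearing θ = 1.6581 rad.
sin φ₂ = sin φ₁ cos δ + cos φ₁ sin δ cos θ = (-0.8663)(0.9682) + (0.4995)(0.2500)(-0.0872) = -0.8497, so φ₂ = -58.17°.
Δλ = atan2(sin θ sin δ cos φ₁, cos δ − sin φ₁ sin φ₂) = atan2(0.1244, 0.2322) = 28.186°.
λ₂ = -147.870° + 28.186° = -119.68°.

-58.17°, -119.68°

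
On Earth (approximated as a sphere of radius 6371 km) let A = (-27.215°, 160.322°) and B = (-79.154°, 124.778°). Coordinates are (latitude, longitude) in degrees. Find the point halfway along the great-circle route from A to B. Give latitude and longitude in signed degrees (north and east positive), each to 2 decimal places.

-53.94°, 154.33°

Central angle δ = 0.9455 rad. Interpolating on the sphere with fraction f = 0.5:
P = [sin((1−f)δ)·A + sin(fδ)·B] / sin δ = 0.5616·A + 0.5616·B in Cartesian coordinates,
giving P = (-0.5305, 0.2550, -0.8084), i.e. latitude -53.94°, longitude 154.33°.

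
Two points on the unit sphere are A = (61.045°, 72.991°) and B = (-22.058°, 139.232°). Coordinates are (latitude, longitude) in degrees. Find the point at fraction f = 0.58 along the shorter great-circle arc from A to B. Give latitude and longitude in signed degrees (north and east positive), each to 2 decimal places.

15.41°, 121.34°

Central angle δ = 1.7192 rad. Interpolating on the sphere with fraction f = 0.58:
P = [sin((1−f)δ)·A + sin(fδ)·B] / sin δ = 0.6683·A + 0.8492·B in Cartesian coordinates,
giving P = (-0.5015, 0.8233, 0.2658), i.e. latitude 15.41°, longitude 121.34°.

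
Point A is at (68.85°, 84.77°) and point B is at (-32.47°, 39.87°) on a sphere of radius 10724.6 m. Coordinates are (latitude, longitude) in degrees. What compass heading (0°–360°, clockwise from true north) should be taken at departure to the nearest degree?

With φ₁ = 1.2017, φ₂ = -0.5667, Δλ = -0.7837 rad, the forward-azimuth formula gives
θ = atan2( sin Δλ cos φ₂ , cos φ₁ sin φ₂ − sin φ₁ cos φ₂ cos Δλ ) = atan2(-0.5955, -0.7511) = -141.59°.
Adding 360° brings this into [0°, 360°): 218°.

218°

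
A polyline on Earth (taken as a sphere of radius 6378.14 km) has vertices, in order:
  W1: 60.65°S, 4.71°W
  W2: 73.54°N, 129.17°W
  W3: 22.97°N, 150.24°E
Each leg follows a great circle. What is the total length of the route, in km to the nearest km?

24657 km

Leg W1→W2: central angle 2.7251 rad, distance 17380.9 km.
Leg W2→W3: central angle 1.1408 rad, distance 7275.9 km.
Total: 17380.9 + 7275.9 ≈ 24657 km.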